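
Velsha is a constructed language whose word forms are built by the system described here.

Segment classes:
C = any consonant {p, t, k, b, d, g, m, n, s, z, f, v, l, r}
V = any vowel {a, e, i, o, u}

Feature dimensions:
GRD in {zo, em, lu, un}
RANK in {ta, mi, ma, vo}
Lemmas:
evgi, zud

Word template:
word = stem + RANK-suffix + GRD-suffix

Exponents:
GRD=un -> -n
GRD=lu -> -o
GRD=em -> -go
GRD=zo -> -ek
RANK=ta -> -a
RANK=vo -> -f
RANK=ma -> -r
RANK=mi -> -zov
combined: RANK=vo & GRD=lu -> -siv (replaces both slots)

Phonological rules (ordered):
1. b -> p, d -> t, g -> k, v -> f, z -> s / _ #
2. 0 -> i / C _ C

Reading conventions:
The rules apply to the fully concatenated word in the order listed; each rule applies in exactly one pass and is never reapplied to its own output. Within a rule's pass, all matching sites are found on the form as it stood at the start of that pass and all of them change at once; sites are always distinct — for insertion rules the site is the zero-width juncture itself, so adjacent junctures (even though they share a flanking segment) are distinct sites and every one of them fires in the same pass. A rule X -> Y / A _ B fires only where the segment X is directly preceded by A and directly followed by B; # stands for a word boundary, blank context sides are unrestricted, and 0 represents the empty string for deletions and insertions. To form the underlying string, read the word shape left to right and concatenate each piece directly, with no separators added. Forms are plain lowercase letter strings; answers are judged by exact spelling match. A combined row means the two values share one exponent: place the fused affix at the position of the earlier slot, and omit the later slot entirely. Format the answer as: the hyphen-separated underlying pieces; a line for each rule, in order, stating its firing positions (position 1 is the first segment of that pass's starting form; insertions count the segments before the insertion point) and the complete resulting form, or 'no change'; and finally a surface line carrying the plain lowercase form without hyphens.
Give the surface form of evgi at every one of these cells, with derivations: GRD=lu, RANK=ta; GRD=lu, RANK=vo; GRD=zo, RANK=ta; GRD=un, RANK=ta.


cell GRD=lu, RANK=ta:
underlying: evgi-a-o
1. b -> p, d -> t, g -> k, v -> f, z -> s / _ #: no change
2. 0 -> i / C _ C: inserts after position(s) 2: evigiao
surface: evigiao

cell GRD=lu, RANK=vo:
underlying: evgi-siv
1. b -> p, d -> t, g -> k, v -> f, z -> s / _ #: fires at position(s) 7: evgisif
2. 0 -> i / C _ C: inserts after position(s) 2: evigisif
surface: evigisif

cell GRD=zo, RANK=ta:
underlying: evgi-a-ek
1. b -> p, d -> t, g -> k, v -> f, z -> s / _ #: no change
2. 0 -> i / C _ C: inserts after position(s) 2: evigiaek
surface: evigiaek

cell GRD=un, RANK=ta:
underlying: evgi-a-n
1. b -> p, d -> t, g -> k, v -> f, z -> s / _ #: no change
2. 0 -> i / C _ C: inserts after position(s) 2: evigian
surface: evigian


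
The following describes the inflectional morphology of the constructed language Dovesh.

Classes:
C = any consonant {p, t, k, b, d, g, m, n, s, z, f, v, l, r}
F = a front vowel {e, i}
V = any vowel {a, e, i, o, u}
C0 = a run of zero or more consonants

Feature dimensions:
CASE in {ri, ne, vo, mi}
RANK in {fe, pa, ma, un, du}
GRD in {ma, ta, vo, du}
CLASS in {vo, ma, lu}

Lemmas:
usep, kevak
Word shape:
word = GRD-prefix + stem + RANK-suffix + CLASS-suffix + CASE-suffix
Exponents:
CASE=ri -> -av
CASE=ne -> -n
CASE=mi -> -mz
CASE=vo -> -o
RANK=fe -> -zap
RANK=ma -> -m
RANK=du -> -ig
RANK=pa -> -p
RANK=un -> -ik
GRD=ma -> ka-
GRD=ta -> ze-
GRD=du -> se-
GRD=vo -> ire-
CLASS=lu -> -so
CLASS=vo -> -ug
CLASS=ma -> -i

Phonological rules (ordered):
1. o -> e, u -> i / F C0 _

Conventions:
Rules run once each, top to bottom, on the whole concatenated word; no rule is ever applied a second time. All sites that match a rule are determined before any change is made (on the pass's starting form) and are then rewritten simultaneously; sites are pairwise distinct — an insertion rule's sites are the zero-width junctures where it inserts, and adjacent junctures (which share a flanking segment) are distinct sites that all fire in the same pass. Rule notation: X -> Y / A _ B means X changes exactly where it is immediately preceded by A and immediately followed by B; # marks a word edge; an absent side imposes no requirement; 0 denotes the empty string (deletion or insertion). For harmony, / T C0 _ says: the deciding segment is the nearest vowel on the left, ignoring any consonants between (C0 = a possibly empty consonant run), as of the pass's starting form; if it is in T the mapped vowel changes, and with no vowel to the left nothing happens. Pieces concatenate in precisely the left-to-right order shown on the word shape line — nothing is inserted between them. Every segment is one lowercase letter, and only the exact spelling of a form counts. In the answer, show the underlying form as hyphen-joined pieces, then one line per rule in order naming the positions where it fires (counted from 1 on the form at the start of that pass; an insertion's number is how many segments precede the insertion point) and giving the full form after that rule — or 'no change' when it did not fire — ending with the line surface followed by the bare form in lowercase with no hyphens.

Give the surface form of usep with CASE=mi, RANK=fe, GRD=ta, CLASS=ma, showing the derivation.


underlying: ze-usep-zap-i-mz
1. o -> e, u -> i / F C0 _: fires at position(s) 3: zeisepzapimz
surface: zeisepzapimz


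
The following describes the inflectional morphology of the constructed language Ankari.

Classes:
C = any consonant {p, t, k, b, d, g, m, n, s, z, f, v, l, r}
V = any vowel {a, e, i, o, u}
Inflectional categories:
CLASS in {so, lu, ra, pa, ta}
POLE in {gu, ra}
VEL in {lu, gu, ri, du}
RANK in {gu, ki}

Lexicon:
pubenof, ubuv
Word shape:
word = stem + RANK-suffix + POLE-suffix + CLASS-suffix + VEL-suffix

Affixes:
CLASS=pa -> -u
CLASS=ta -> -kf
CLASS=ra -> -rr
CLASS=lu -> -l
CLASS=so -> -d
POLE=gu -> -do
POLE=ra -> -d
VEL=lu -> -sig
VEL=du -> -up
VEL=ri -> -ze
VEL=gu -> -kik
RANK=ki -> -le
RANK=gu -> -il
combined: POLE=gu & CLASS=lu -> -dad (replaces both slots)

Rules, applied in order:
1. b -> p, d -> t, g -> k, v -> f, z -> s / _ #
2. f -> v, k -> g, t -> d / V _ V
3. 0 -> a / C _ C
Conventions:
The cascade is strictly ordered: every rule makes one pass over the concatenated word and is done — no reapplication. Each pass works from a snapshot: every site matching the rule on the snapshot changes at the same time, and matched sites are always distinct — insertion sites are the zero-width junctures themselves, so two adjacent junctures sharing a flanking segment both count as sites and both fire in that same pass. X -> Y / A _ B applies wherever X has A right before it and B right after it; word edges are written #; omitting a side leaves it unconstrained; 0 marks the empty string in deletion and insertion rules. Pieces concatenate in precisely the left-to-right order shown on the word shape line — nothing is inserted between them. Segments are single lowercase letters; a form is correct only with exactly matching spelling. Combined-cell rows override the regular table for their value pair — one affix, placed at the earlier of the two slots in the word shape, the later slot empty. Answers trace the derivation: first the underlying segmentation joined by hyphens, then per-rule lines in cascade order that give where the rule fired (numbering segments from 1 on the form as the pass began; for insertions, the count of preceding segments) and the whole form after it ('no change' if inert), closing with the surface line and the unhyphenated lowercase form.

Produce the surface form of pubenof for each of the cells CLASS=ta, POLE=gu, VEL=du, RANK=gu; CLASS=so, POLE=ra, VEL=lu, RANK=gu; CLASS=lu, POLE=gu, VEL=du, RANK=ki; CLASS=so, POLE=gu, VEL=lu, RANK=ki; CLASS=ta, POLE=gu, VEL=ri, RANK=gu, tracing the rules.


cell CLASS=ta, POLE=gu, VEL=du, RANK=gu:
underlying: pubenof-il-do-kf-up
1. b -> p, d -> t, g -> k, v -> f, z -> s / _ #: no change
2. f -> v, k -> g, t -> d / V _ V: fires at position(s) 7: pubenovildokfup
3. 0 -> a / C _ C: inserts after position(s) 9, 12: pubenoviladokafup
surface: pubenoviladokafup

cell CLASS=so, POLE=ra, VEL=lu, RANK=gu:
underlying: pubenof-il-d-d-sig
1. b -> p, d -> t, g -> k, v -> f, z -> s / _ #: fires at position(s) 14: pubenofilddsik
2. f -> v, k -> g, t -> d / V _ V: fires at position(s) 7: pubenovilddsik
3. 0 -> a / C _ C: inserts after position(s) 9, 10, 11: pubenoviladadasik
surface: pubenoviladadasik

cell CLASS=lu, POLE=gu, VEL=du, RANK=ki:
underlying: pubenof-le-dad-up
1. b -> p, d -> t, g -> k, v -> f, z -> s / _ #: no change
2. f -> v, k -> g, t -> d / V _ V: no change
3. 0 -> a / C _ C: inserts after position(s) 7: pubenofaledadup
surface: pubenofaledadup

cell CLASS=so, POLE=gu, VEL=lu, RANK=ki:
underlying: pubenof-le-do-d-sig
1. b -> p, d -> t, g -> k, v -> f, z -> s / _ #: fires at position(s) 15: pubenofledodsik
2. f -> v, k -> g, t -> d / V _ V: no change
3. 0 -> a / C _ C: inserts after position(s) 7, 12: pubenofaledodasik
surface: pubenofaledodasik

cell CLASS=ta, POLE=gu, VEL=ri, RANK=gu:
underlying: pubenof-il-do-kf-ze
1. b -> p, d -> t, g -> k, v -> f, z -> s / _ #: no change
2. f -> v, k -> g, t -> d / V _ V: fires at position(s) 7: pubenovildokfze
3. 0 -> a / C _ C: inserts after position(s) 9, 12, 13: pubenoviladokafaze
surface: pubenoviladokafaze


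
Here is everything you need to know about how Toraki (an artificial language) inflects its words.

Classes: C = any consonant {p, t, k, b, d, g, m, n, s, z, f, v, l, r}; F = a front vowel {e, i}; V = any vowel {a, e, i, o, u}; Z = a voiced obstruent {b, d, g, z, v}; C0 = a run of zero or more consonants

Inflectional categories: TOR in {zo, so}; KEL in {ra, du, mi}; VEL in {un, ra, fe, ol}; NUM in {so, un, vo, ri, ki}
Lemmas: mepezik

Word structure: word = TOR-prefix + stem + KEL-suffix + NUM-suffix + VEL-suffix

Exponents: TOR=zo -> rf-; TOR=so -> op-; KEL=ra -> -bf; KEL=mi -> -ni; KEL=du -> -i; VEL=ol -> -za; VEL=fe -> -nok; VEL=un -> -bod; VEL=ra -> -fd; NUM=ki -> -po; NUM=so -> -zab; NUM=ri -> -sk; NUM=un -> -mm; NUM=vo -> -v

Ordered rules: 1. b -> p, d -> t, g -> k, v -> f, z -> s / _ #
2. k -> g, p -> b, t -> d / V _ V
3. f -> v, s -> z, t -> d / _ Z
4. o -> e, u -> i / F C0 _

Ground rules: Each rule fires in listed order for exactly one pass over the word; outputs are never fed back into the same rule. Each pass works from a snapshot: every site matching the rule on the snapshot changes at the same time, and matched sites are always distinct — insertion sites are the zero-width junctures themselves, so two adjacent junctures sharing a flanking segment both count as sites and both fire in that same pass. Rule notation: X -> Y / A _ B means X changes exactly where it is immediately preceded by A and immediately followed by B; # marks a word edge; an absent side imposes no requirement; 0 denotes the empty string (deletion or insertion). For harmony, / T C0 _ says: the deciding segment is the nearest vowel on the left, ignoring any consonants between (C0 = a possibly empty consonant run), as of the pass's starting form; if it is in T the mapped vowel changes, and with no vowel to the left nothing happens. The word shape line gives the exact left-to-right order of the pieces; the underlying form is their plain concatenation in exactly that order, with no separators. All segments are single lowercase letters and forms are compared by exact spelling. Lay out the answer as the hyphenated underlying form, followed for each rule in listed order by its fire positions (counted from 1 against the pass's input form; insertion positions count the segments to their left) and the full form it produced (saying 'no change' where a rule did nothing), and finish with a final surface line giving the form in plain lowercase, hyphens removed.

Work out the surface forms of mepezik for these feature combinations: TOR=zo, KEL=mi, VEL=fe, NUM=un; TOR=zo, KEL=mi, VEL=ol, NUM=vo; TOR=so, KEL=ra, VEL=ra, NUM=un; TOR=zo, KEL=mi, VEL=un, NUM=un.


cell TOR=zo, KEL=mi, VEL=fe, NUM=un:
underlying: rf-mepezik-ni-mm-nok
1. b -> p, d -> t, g -> k, v -> f, z -> s / _ #: no change
2. k -> g, p -> b, t -> d / V _ V: fires at position(s) 5: rfmebeziknimmnok
3. f -> v, s -> z, t -> d / _ Z: no change
4. o -> e, u -> i / F C0 _: fires at position(s) 15: rfmebeziknimmnek
surface: rfmebeziknimmnek

cell TOR=zo, KEL=mi, VEL=ol, NUM=vo:
underlying: rf-mepezik-ni-v-za
1. b -> p, d -> t, g -> k, v -> f, z -> s / _ #: no change
2. k -> g, p -> b, t -> d / V _ V: fires at position(s) 5: rfmebeziknivza
3. f -> v, s -> z, t -> d / _ Z: no change
4. o -> e, u -> i / F C0 _: no change
surface: rfmebeziknivza

cell TOR=so, KEL=ra, VEL=ra, NUM=un:
underlying: op-mepezik-bf-mm-fd
1. b -> p, d -> t, g -> k, v -> f, z -> s / _ #: fires at position(s) 15: opmepezikbfmmft
2. k -> g, p -> b, t -> d / V _ V: fires at position(s) 5: opmebezikbfmmft
3. f -> v, s -> z, t -> d / _ Z: no change
4. o -> e, u -> i / F C0 _: no change
surface: opmebezikbfmmft

cell TOR=zo, KEL=mi, VEL=un, NUM=un:
underlying: rf-mepezik-ni-mm-bod
1. b -> p, d -> t, g -> k, v -> f, z -> s / _ #: fires at position(s) 16: rfmepeziknimmbot
2. k -> g, p -> b, t -> d / V _ V: fires at position(s) 5: rfmebeziknimmbot
3. f -> v, s -> z, t -> d / _ Z: no change
4. o -> e, u -> i / F C0 _: fires at position(s) 15: rfmebeziknimmbet
surface: rfmebeziknimmbet


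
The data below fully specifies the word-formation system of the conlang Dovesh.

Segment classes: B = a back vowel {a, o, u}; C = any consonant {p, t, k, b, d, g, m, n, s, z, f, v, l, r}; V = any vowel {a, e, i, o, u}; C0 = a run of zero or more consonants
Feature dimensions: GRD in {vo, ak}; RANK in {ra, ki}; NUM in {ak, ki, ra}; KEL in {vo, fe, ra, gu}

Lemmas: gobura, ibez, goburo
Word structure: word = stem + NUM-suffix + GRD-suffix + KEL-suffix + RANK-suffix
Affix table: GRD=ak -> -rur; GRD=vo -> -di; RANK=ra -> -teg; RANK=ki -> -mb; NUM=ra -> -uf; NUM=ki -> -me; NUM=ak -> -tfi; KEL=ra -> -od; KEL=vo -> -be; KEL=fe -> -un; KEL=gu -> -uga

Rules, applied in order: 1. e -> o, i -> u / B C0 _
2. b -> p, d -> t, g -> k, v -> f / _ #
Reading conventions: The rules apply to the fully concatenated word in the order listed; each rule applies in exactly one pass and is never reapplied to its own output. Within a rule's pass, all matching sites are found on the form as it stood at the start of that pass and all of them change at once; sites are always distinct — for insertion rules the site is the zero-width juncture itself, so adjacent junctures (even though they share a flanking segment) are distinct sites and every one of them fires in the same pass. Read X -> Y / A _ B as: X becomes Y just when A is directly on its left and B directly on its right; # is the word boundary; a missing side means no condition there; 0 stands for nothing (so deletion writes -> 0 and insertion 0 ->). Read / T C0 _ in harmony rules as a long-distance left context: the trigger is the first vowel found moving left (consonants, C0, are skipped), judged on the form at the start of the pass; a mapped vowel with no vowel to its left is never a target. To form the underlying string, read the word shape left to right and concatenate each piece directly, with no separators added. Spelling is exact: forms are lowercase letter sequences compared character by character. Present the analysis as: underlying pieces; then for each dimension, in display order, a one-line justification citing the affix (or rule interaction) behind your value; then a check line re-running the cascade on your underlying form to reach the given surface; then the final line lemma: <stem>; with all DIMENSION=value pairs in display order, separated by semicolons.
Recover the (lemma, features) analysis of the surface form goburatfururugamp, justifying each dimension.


underlying: gobura-tfi-rur-uga-mb
GRD=ak - signalled by the affix -rur
RANK=ki - signalled by the affix -mb
NUM=ak - signalled by the affix -tfi
KEL=gu - signalled by the affix -uga
check: goburatfirurugamb -> goburatfururugamb -> goburatfururugamp
lemma: gobura; GRD=ak; RANK=ki; NUM=ak; KEL=gu


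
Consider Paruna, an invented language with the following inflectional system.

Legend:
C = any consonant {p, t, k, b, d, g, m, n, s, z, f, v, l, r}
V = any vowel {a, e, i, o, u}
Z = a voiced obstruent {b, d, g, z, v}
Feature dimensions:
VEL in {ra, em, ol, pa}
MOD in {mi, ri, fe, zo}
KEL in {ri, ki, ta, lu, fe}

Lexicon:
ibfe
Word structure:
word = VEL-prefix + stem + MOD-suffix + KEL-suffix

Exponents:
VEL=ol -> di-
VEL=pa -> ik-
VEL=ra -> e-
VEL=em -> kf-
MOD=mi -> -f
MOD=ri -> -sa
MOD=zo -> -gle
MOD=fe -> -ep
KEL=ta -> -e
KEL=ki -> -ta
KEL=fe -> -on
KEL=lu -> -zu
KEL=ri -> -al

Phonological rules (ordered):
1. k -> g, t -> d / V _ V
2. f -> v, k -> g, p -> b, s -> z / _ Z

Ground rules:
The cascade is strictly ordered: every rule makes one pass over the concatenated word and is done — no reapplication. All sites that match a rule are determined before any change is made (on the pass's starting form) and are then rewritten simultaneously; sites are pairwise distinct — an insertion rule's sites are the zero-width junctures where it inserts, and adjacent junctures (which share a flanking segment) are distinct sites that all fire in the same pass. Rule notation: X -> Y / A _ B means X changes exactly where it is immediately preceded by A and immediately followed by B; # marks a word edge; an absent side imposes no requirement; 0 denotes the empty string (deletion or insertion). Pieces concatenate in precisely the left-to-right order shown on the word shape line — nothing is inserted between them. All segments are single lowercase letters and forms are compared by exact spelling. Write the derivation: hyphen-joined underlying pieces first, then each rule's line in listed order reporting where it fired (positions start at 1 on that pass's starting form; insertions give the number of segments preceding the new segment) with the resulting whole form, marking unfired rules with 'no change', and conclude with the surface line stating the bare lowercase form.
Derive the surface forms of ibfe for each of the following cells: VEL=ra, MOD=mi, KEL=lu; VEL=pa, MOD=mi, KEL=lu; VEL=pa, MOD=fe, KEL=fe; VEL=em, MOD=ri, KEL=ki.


cell VEL=ra, MOD=mi, KEL=lu:
underlying: e-ibfe-f-zu
1. k -> g, t -> d / V _ V: no change
2. f -> v, k -> g, p -> b, s -> z / _ Z: fires at position(s) 6: eibfevzu
surface: eibfevzu

cell VEL=pa, MOD=mi, KEL=lu:
underlying: ik-ibfe-f-zu
1. k -> g, t -> d / V _ V: fires at position(s) 2: igibfefzu
2. f -> v, k -> g, p -> b, s -> z / _ Z: fires at position(s) 7: igibfevzu
surface: igibfevzu

cell VEL=pa, MOD=fe, KEL=fe:
underlying: ik-ibfe-ep-on
1. k -> g, t -> d / V _ V: fires at position(s) 2: igibfeepon
2. f -> v, k -> g, p -> b, s -> z / _ Z: no change
surface: igibfeepon

cell VEL=em, MOD=ri, KEL=ki:
underlying: kf-ibfe-sa-ta
1. k -> g, t -> d / V _ V: fires at position(s) 9: kfibfesada
2. f -> v, k -> g, p -> b, s -> z / _ Z: no change
surface: kfibfesada


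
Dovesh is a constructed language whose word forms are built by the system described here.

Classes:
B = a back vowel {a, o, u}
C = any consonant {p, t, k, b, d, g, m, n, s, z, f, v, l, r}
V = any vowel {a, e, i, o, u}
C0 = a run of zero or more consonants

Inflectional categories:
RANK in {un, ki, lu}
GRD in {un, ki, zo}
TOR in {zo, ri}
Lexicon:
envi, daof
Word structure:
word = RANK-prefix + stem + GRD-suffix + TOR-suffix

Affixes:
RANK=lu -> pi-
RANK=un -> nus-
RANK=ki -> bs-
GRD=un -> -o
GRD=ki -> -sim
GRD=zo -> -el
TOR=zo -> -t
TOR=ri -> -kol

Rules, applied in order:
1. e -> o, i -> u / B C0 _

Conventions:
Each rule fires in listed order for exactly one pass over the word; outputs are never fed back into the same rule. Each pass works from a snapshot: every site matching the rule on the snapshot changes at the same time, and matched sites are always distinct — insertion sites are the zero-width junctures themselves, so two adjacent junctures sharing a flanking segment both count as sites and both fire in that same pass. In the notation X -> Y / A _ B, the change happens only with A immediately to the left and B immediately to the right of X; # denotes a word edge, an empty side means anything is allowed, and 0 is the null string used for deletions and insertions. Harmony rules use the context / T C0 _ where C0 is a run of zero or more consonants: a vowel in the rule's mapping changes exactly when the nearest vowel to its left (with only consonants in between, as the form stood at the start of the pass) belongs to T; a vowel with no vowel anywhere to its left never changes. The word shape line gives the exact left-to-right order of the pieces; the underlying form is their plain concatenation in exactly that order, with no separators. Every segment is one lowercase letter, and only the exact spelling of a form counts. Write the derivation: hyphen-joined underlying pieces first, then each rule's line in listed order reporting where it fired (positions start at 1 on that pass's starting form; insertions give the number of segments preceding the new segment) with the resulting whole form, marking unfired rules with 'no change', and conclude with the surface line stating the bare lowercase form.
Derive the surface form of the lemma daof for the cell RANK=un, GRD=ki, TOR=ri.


underlying: nus-daof-sim-kol
1. e -> o, i -> u / B C0 _: fires at position(s) 9: nusdaofsumkol
surface: nusdaofsumkol


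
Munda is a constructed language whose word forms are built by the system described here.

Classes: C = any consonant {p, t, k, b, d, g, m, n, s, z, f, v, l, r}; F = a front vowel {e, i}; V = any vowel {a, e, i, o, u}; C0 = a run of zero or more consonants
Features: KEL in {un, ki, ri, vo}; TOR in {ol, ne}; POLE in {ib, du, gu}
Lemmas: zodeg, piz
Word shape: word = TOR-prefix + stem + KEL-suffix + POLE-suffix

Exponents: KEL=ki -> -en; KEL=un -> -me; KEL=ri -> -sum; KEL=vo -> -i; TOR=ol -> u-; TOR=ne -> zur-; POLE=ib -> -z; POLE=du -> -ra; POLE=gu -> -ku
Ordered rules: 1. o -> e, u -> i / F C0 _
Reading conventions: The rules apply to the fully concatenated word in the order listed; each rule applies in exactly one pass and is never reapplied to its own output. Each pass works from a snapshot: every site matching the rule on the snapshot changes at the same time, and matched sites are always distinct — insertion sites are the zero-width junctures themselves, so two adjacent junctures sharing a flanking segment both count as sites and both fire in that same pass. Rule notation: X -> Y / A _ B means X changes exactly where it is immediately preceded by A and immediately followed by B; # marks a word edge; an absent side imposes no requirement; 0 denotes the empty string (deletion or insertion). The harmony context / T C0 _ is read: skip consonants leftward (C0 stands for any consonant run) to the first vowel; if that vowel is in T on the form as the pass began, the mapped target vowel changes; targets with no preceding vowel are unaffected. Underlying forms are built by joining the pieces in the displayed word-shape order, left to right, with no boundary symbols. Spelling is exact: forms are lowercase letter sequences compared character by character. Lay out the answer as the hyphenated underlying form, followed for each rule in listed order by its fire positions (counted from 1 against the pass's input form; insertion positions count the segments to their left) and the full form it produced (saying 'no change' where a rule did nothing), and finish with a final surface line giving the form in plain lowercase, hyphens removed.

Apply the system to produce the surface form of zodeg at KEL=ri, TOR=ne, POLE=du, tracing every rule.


underlying: zur-zodeg-sum-ra
1. o -> e, u -> i / F C0 _: fires at position(s) 10: zurzodegsimra
surface: zurzodegsimra


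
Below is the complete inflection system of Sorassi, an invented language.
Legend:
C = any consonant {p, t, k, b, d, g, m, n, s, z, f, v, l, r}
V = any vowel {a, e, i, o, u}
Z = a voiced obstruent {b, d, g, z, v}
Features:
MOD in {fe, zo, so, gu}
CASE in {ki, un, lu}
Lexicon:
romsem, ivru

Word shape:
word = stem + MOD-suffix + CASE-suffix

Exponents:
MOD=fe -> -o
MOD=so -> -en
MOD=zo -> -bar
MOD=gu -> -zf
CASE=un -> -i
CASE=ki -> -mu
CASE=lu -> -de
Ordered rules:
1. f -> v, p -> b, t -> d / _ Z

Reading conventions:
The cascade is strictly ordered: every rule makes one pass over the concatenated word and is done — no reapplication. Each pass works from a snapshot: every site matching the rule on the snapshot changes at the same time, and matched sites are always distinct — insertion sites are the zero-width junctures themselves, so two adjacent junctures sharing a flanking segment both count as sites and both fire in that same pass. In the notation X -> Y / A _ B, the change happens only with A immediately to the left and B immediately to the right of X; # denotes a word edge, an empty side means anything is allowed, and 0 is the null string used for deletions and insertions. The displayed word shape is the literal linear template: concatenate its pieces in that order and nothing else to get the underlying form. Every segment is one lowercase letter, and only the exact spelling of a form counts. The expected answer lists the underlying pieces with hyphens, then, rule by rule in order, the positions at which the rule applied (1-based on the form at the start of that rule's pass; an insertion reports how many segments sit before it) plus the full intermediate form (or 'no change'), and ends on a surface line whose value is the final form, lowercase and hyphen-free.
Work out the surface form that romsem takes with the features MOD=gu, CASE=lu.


underlying: romsem-zf-de
1. f -> v, p -> b, t -> d / _ Z: fires at position(s) 8: romsemzvde
surface: romsemzvde


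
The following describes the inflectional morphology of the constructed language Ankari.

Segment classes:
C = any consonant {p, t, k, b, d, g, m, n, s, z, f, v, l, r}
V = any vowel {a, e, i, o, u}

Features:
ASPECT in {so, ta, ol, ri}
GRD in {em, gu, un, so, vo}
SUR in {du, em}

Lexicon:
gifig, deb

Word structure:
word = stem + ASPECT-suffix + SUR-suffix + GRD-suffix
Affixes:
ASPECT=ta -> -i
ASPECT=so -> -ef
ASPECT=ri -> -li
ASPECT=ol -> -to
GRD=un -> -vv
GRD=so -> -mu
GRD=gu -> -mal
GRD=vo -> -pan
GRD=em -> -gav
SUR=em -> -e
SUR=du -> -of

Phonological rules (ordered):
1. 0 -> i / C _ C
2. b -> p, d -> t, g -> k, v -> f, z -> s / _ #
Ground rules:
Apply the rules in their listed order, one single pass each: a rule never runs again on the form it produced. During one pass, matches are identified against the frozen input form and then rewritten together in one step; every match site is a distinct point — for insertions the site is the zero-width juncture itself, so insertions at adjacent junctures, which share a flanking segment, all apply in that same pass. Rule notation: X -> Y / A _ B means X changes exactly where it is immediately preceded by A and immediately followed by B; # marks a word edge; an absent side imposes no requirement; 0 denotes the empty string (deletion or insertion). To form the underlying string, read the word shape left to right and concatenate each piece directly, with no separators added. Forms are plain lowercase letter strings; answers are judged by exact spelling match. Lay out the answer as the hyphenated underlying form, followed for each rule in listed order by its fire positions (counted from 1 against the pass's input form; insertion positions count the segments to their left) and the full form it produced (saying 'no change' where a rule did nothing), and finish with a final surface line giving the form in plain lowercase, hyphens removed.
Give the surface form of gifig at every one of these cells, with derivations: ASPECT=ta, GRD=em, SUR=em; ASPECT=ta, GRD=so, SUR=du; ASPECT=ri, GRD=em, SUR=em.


cell ASPECT=ta, GRD=em, SUR=em:
underlying: gifig-i-e-gav
1. 0 -> i / C _ C: no change
2. b -> p, d -> t, g -> k, v -> f, z -> s / _ #: fires at position(s) 10: gifigiegaf
surface: gifigiegaf

cell ASPECT=ta, GRD=so, SUR=du:
underlying: gifig-i-of-mu
1. 0 -> i / C _ C: inserts after position(s) 8: gifigiofimu
2. b -> p, d -> t, g -> k, v -> f, z -> s / _ #: no change
surface: gifigiofimu

cell ASPECT=ri, GRD=em, SUR=em:
underlying: gifig-li-e-gav
1. 0 -> i / C _ C: inserts after position(s) 5: gifigiliegav
2. b -> p, d -> t, g -> k, v -> f, z -> s / _ #: fires at position(s) 12: gifigiliegaf
surface: gifigiliegaf


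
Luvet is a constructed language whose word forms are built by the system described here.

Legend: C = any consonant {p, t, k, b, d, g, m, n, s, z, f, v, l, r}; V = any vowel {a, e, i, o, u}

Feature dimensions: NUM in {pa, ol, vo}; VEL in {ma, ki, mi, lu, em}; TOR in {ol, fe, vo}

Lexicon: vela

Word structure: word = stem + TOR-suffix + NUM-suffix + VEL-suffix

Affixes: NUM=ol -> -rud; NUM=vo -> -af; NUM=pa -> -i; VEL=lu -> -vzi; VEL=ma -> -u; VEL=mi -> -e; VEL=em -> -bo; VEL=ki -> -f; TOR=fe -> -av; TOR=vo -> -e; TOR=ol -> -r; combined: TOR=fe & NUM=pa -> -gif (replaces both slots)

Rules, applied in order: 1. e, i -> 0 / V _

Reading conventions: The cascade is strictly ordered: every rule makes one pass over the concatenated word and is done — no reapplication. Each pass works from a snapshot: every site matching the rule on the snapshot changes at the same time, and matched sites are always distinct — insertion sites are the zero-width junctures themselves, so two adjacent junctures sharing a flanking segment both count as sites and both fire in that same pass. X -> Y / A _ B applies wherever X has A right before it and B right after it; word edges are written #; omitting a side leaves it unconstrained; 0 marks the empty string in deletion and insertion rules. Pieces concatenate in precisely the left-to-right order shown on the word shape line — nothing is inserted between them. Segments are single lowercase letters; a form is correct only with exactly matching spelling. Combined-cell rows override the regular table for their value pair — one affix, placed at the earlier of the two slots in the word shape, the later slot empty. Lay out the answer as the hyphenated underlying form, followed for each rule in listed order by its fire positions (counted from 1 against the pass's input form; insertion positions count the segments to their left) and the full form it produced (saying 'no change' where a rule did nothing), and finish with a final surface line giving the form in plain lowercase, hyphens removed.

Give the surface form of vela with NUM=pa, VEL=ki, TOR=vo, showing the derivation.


underlying: vela-e-i-f
1. e, i -> 0 / V _: fires at position(s) 5, 6: velaf
surface: velaf


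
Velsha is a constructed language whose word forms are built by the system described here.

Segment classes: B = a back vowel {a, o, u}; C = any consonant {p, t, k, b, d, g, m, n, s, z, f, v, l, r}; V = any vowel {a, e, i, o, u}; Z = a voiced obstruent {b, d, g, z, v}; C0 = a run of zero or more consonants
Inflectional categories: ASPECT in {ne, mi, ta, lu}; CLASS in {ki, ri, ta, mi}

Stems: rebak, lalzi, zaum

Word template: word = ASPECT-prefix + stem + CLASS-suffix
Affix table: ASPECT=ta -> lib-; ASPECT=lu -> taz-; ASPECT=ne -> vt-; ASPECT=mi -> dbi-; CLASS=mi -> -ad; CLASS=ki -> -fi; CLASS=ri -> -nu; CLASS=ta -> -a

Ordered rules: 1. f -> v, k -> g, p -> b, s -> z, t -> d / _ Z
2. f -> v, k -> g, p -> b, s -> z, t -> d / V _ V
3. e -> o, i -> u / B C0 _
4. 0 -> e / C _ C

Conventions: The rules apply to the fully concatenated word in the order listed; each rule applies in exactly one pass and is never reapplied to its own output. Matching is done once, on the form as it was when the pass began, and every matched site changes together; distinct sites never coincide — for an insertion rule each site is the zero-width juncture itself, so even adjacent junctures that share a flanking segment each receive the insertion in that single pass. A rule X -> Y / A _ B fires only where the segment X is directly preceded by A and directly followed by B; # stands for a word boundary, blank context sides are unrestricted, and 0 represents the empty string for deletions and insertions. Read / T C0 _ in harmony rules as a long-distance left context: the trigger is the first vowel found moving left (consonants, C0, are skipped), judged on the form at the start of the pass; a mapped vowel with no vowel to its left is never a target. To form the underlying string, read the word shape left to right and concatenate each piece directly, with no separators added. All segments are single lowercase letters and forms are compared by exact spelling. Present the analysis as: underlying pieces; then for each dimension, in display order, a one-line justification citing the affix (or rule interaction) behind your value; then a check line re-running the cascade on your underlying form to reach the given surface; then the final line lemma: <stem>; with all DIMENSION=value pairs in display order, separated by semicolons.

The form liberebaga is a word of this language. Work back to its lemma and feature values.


underlying: lib-rebak-a
ASPECT=ta - signalled by the affix lib-
CLASS=ta - signalled by the affix -a
check: librebaka -> librebaka -> librebaga -> librebaga -> liberebaga
lemma: rebak; ASPECT=ta; CLASS=ta


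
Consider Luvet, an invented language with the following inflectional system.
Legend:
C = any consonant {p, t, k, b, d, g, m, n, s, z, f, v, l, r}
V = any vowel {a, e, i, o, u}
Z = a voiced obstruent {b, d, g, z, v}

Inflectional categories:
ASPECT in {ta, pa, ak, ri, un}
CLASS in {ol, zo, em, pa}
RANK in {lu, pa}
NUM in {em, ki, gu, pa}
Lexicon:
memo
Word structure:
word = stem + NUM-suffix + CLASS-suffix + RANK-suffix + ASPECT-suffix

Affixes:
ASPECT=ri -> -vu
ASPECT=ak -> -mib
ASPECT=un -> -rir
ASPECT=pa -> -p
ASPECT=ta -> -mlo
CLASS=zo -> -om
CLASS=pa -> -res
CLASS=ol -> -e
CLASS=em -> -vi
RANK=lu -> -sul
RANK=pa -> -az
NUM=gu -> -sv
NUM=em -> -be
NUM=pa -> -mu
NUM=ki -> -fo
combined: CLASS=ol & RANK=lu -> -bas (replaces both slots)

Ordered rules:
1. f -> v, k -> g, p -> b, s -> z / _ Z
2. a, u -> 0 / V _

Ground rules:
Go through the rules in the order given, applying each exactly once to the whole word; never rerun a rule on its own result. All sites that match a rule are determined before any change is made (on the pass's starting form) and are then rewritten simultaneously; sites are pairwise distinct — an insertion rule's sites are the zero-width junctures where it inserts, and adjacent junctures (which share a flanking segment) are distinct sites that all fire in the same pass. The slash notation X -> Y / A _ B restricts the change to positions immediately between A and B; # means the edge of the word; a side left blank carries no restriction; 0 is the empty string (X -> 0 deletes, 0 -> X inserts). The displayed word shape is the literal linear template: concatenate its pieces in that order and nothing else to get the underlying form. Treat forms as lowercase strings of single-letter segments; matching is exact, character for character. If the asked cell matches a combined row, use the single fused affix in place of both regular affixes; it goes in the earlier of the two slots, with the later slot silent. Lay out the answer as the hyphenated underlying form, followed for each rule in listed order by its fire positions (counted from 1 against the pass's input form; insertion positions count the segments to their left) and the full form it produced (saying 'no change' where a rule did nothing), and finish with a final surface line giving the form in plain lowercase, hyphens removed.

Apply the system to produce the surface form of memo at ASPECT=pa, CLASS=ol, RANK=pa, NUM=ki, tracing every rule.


underlying: memo-fo-e-az-p
1. f -> v, k -> g, p -> b, s -> z / _ Z: no change
2. a, u -> 0 / V _: fires at position(s) 8: memofoezp
surface: memofoezp


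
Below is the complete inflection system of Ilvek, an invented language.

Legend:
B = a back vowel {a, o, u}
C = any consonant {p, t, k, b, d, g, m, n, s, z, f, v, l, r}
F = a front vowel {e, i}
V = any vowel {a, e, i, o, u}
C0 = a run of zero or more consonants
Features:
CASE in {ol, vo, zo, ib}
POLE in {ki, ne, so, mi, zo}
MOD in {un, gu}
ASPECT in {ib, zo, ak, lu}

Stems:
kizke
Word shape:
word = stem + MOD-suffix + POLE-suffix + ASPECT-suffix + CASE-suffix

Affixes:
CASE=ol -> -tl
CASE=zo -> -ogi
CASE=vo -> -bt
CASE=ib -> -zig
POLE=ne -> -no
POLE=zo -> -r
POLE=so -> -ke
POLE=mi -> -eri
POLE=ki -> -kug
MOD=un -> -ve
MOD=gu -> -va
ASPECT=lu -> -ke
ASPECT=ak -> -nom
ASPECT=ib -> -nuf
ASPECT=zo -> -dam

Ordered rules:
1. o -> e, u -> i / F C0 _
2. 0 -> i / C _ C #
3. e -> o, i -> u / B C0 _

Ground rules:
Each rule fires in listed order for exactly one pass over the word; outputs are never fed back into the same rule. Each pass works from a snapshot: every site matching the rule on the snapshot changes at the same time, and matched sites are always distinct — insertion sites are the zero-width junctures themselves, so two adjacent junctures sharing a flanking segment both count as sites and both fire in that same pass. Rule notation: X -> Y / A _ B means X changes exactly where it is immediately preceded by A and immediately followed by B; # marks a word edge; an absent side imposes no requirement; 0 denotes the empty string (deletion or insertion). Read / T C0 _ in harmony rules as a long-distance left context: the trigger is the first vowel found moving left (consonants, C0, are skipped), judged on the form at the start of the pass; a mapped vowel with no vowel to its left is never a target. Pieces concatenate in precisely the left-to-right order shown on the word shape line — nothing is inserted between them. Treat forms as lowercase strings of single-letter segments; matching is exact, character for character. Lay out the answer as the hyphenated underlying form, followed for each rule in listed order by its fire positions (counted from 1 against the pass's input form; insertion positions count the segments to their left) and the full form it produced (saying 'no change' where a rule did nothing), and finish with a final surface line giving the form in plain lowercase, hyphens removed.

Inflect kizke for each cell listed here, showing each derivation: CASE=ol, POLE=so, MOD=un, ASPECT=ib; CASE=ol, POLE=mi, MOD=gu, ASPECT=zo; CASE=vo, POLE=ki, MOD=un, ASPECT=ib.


cell CASE=ol, POLE=so, MOD=un, ASPECT=ib:
underlying: kizke-ve-ke-nuf-tl
1. o -> e, u -> i / F C0 _: fires at position(s) 11: kizkevekeniftl
2. 0 -> i / C _ C #: inserts after position(s) 13: kizkevekeniftil
3. e -> o, i -> u / B C0 _: no change
surface: kizkevekeniftil

cell CASE=ol, POLE=mi, MOD=gu, ASPECT=zo:
underlying: kizke-va-eri-dam-tl
1. o -> e, u -> i / F C0 _: no change
2. 0 -> i / C _ C #: inserts after position(s) 14: kizkevaeridamtil
3. e -> o, i -> u / B C0 _: fires at position(s) 8, 15: kizkevaoridamtul
surface: kizkevaoridamtul

cell CASE=vo, POLE=ki, MOD=un, ASPECT=ib:
underlying: kizke-ve-kug-nuf-bt
1. o -> e, u -> i / F C0 _: fires at position(s) 9: kizkevekignufbt
2. 0 -> i / C _ C #: inserts after position(s) 14: kizkevekignufbit
3. e -> o, i -> u / B C0 _: fires at position(s) 15: kizkevekignufbut
surface: kizkevekignufbut


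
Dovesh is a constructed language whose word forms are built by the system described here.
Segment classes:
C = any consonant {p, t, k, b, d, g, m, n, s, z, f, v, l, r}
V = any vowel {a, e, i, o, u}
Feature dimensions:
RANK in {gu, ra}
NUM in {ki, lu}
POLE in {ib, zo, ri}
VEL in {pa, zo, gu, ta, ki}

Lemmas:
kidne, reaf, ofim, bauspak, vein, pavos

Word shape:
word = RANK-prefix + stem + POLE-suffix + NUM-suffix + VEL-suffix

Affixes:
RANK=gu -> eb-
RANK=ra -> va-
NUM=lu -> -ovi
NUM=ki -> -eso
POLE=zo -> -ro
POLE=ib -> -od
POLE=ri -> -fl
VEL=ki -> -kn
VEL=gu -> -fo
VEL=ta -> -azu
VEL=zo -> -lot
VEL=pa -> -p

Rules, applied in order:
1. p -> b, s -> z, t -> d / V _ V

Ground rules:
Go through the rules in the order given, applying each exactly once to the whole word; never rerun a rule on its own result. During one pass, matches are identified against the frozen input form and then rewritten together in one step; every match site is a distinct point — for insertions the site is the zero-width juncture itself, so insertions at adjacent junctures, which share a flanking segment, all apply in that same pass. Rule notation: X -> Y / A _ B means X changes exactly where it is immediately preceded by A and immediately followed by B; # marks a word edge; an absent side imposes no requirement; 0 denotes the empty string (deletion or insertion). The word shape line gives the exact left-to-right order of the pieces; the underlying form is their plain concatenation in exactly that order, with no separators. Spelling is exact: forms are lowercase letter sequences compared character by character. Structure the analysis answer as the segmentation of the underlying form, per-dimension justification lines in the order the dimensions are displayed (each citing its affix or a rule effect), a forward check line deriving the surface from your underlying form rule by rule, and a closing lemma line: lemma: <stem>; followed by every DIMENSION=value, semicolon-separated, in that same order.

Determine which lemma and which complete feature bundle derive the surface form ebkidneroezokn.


underlying: eb-kidne-ro-eso-kn
RANK=gu - signalled by the affix eb-
NUM=ki - signalled by the affix -eso
POLE=zo - signalled by the affix -ro
VEL=ki - signalled by the affix -kn
check: ebkidneroesokn -> ebkidneroezokn
lemma: kidne; RANK=gu; NUM=ki; POLE=zo; VEL=ki
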